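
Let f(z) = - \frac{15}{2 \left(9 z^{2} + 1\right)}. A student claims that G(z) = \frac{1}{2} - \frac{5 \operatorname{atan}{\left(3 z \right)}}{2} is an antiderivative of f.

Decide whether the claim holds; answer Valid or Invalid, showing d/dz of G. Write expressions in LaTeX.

d/dz[G] = - \frac{15}{18 z^{2} + 2}
This equals f(z) exactly, so the claim holds.

Valid: G'(z) = f(z).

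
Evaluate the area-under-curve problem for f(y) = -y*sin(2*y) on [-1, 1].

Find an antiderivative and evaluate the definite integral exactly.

For F(y) to be correct the identity F'(y) - f(y) = 0 must hold.
F(y) = (2*y*cos(2*y) - sin(2*y))/4 is an antiderivative of f.
Check: d/dy[(2*y*cos(2*y) - sin(2*y))/4] = -y*sin(2*y) = f(y).
F(1) = -sin(2)/4 + cos(2)/2; F(-1) = -cos(2)/2 + sin(2)/4.
Integral = F(1) - F(-1) = -sin(2)/2 + cos(2).

Antiderivative: F(y) = (2*y*cos(2*y) - sin(2*y))/4; value = -sin(2)/2 + cos(2)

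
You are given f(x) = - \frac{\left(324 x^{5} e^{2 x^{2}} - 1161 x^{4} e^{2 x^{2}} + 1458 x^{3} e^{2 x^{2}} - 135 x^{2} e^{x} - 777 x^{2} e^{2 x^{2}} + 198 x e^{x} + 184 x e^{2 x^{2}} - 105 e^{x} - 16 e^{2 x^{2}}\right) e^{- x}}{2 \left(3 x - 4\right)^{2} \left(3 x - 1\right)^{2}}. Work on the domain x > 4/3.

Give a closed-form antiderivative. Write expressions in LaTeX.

Recover f(x) by differentiating a candidate F(x); any mismatch rules it out.
Check: d/dx[- \frac{e^{2 x^{2} - x}}{2} - \frac{1}{3 x - 1} - \frac{3}{2 \left(3 x - 4\right)}] = \frac{- 324 x^{5} e^{- x} e^{2 x^{2}} + 1161 x^{4} e^{- x} e^{2 x^{2}} - 1458 x^{3} e^{- x} e^{2 x^{2}} + 135 x^{2} + 777 x^{2} e^{- x} e^{2 x^{2}} - 198 x - 184 x e^{- x} e^{2 x^{2}} + 105 + 16 e^{- x} e^{2 x^{2}}}{162 x^{4} - 540 x^{3} + 594 x^{2} - 240 x + 32}, which equals f(x).

An antiderivative is F(x) = - \frac{e^{2 x^{2} - x}}{2} - \frac{1}{3 x - 1} - \frac{3}{2 \left(3 x - 4\right)}.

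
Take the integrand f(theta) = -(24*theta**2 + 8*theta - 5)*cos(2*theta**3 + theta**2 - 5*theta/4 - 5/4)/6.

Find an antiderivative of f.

An antiderivative is F(theta) = -2*sin(2*theta**3 + theta**2 - 5*theta/4 - 5/4)/3.

f matches the chain-rule pattern g'(h)*h' with inner function h(theta) = 2*theta**3 + theta**2 - 5*theta/4 - 5/4; substituting u = h(theta) collapses the integral.
Check: d/dtheta[-2*sin(2*theta**3 + theta**2 - 5*theta/4 - 5/4)/3] = -4*theta**2*cos(2*theta**3 + theta**2 - 5*theta/4 - 5/4) - 4*theta*cos(2*theta**3 + theta**2 - 5*theta/4 - 5/4)/3 + 5*cos(2*theta**3 + theta**2 - 5*theta/4 - 5/4)/6, which equals f(theta).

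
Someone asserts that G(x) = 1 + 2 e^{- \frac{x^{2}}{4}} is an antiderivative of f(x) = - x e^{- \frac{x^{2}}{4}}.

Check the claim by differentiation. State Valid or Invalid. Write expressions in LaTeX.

d/dx[G] = - x e^{- \frac{x^{2}}{4}}
This equals f(x) exactly, so the claim holds.

Valid - differentiating G returns exactly f.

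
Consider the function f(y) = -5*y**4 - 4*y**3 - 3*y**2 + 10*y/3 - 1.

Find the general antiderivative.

The integrand splits into summands that can be handled one at a time.
Check: d/dy[(-12*y**5 - 12*y**4 - 12*y**3 + 20*y**2 - 12*y - 3)/12] = -5*y**4 - 4*y**3 - 3*y**2 + 10*y/3 - 1 = f(y).

F(y) = (-12*y**5 - 12*y**4 - 12*y**3 + 20*y**2 - 12*y - 3)/12 + C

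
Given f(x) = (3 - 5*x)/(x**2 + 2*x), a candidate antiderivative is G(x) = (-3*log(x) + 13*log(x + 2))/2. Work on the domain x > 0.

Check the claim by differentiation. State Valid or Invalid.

d/dx[G] = (5*x - 3)/(x**2 + 2*x)
d/dx[G] - f(x) = (10*x - 6)/(x**2 + 2*x) != 0.

Invalid: d/dx[G] - f = (10*x - 6)/(x**2 + 2*x), which is not 0.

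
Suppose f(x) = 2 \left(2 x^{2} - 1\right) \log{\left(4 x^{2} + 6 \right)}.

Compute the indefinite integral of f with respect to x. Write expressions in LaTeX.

F(x) = \frac{4 x^{3} \log{\left(4 x^{2} + 6 \right)}}{3} - \frac{8 x^{3}}{9} - 2 x \log{\left(4 x^{2} + 6 \right)} + 8 x - 4 \sqrt{6} \operatorname{atan}{\left(\frac{\sqrt{6} x}{3} \right)} + C

A first test for any F(x): its x-derivative must equal f(x) identically.
Check: d/dx[\frac{4 x^{3} \log{\left(4 x^{2} + 6 \right)}}{3} - \frac{8 x^{3}}{9} - 2 x \log{\left(4 x^{2} + 6 \right)} + 8 x - 4 \sqrt{6} \operatorname{atan}{\left(\frac{\sqrt{6} x}{3} \right)}] = 4 x^{2} \log{\left(2 x^{2} + 3 \right)} + 4 x^{2} \log{\left(2 \right)} - 2 \log{\left(2 x^{2} + 3 \right)} - 2 \log{\left(2 \right)}, which equals f(x).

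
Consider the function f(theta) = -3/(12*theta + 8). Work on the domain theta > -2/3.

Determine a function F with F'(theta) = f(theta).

An antiderivative is F(theta) = -log(3*theta + 2)/4.

Differentiate the proposed F(theta) back; it has to land on f(theta) exactly.
Check: d/dtheta[-log(3*theta + 2)/4] = -3/(12*theta + 8) = f(theta).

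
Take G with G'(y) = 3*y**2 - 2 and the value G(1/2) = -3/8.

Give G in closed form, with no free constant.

Check a candidate G(y) by differentiating: d/dy[G] must match the given G'(y).
A general antiderivative is y**3 - 2*y + C.
The condition gives C = -3/8 - (-7/8) = 1/2.
So G(y) = (2*y**3 - 4*y + 1)/2.
Check: d/dy[(2*y**3 - 4*y + 1)/2] = 3*y**2 - 2 = G'(y).

G(y) = (2*y**3 - 4*y + 1)/2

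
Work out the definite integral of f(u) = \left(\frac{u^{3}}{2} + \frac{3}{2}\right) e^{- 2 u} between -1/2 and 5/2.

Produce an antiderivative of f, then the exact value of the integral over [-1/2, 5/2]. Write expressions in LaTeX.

f has the shape v'r + vr' for v = - \frac{u^{3}}{4} - \frac{3 u^{2}}{8} - \frac{3 u}{8} - \frac{15}{16} and r = e^{- 2 u} — it is the derivative of the product v*r.
F(u) = \frac{\left(- 4 u^{3} - 6 u^{2} - 6 u - 15\right) e^{- 2 u}}{16} is an antiderivative of f.
Check: d/du[\frac{\left(- 4 u^{3} - 6 u^{2} - 6 u - 15\right) e^{- 2 u}}{16}] = \frac{\left(u^{3} + 3\right) e^{- 2 u}}{2}, which equals f(u).
F(5/2) = - \frac{65}{8 e^{5}}; F(-1/2) = - \frac{13 e}{16}.
Integral = F(5/2) - F(-1/2) = - \frac{65}{8 e^{5}} + \frac{13 e}{16}.

Antiderivative: F(u) = \frac{\left(- 4 u^{3} - 6 u^{2} - 6 u - 15\right) e^{- 2 u}}{16}; value = - \frac{65}{8 e^{5}} + \frac{13 e}{16}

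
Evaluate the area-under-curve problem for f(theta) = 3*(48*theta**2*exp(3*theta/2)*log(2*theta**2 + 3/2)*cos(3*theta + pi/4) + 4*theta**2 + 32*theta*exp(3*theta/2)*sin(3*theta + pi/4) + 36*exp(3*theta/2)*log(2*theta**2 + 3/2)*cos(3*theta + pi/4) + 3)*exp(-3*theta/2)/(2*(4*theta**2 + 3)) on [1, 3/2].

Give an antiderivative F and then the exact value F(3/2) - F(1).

Since d/dtheta undoes antidifferentiation here, F'(theta) = f(theta) is required of F(theta).
F(theta) = (6*exp(3*theta/2)*log(2*theta**2 + 3/2)*sin(3*theta + pi/4) - 1)*exp(-3*theta/2) is an antiderivative of f.
Check: d/dtheta[(6*exp(3*theta/2)*log(2*theta**2 + 3/2)*sin(3*theta + pi/4) - 1)*exp(-3*theta/2)] = (144*theta**2*exp(3*theta/2)*log(2*theta**2 + 3/2)*cos(3*theta + pi/4) + 12*theta**2 + 96*theta*exp(3*theta/2)*sin(3*theta + pi/4) + 108*exp(3*theta/2)*log(2*theta**2 + 3/2)*cos(3*theta + pi/4) + 9)/(8*theta**2*exp(3*theta/2) + 6*exp(3*theta/2)), which equals f(theta).
F(3/2) = 6*log(6)*sin(pi/4 + 9/2) - exp(-9/4); F(1) = 6*log(7/2)*sin(pi/4 + 3) - exp(-3/2).
Integral = F(3/2) - F(1) = 6*log(6)*sin(pi/4 + 9/2) - exp(-9/4) + exp(-3/2) - 6*log(7/2)*sin(pi/4 + 3).

Antiderivative: F(theta) = (6*exp(3*theta/2)*log(2*theta**2 + 3/2)*sin(3*theta + pi/4) - 1)*exp(-3*theta/2); value = 6*log(6)*sin(pi/4 + 9/2) - exp(-9/4) + exp(-3/2) - 6*log(7/2)*sin(pi/4 + 3)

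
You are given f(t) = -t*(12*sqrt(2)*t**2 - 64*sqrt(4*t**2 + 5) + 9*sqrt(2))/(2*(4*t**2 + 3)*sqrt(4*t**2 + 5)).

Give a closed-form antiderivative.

An antiderivative is F(t) = -3*sqrt(2*t**2 + 5/2)/4 + 4*log(2*t**2 + 3/2).

An antiderivative F(t) passes only if d/dt[F] lands on f(t) exactly.
Check: d/dt[-3*sqrt(2*t**2 + 5/2)/4 + 4*log(2*t**2 + 3/2)] = (-12*sqrt(2)*t**3 + 64*t*sqrt(4*t**2 + 5) - 9*sqrt(2)*t)/(8*t**2*sqrt(4*t**2 + 5) + 6*sqrt(4*t**2 + 5)), which equals f(t).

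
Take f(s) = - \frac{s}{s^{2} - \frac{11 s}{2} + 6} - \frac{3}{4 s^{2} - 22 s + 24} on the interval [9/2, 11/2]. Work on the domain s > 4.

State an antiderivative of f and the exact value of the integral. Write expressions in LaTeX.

The denominator factors as 2 \left(s - 4\right) \left(2 s - 3\right); partial fractions split f into directly integrable pieces: \frac{9}{5 \left(2 s - 3\right)} - \frac{19}{10 \left(s - 4\right)}.
F(s) = - \frac{19 \log{\left(s - 4 \right)}}{10} + \frac{9 \log{\left(s - \frac{3}{2} \right)}}{10} is an antiderivative of f.
Check: d/ds[- \frac{19 \log{\left(s - 4 \right)}}{10} + \frac{9 \log{\left(s - \frac{3}{2} \right)}}{10}] = \frac{- 4 s - 3}{4 s^{2} - 22 s + 24}, which equals f(s).
F(11/2) = - \frac{19 \log{\left(\frac{3}{2} \right)}}{10} + \frac{9 \log{\left(4 \right)}}{10}; F(9/2) = \frac{9 \log{\left(3 \right)}}{10} + \frac{19 \log{\left(2 \right)}}{10}.
Integral = F(11/2) - F(9/2) = - \frac{19 \log{\left(2 \right)}}{10} - \frac{9 \log{\left(3 \right)}}{10} - \frac{19 \log{\left(\frac{3}{2} \right)}}{10} + \frac{9 \log{\left(4 \right)}}{10}.

Antiderivative: F(s) = - \frac{19 \log{\left(s - 4 \right)}}{10} + \frac{9 \log{\left(s - \frac{3}{2} \right)}}{10}; value = - \frac{19 \log{\left(2 \right)}}{10} - \frac{9 \log{\left(3 \right)}}{10} - \frac{19 \log{\left(\frac{3}{2} \right)}}{10} + \frac{9 \log{\left(4 \right)}}{10}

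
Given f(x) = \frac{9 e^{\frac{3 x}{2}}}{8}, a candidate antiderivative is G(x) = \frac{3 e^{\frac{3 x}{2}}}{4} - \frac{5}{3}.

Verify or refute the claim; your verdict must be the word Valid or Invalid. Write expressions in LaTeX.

Valid - the claim checks out under differentiation.

d/dx[G] = \frac{9 e^{\frac{3 x}{2}}}{8}
This equals f(x) exactly, so the claim holds.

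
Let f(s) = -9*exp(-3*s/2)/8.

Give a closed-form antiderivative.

An antiderivative is F(s) = 3*exp(-3*s/2)/4.

Differentiate the proposed F(s) back; it has to land on f(s) exactly.
Check: d/ds[3*exp(-3*s/2)/4] = -9*exp(-3*s/2)/8 = f(s).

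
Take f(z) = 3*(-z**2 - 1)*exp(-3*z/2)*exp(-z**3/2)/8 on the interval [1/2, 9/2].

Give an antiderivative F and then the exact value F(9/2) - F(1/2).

Antiderivative: F(z) = exp(-3*z/2)*exp(-z**3/2)/4; value = -exp(-13/16)/4 + exp(-837/16)/4

f has the shape u'v + uv' for u = exp(-3*z/2)/4 and v = exp(-z**3/2) — it is the derivative of the product u*v.
F(z) = exp(-3*z/2)*exp(-z**3/2)/4 is an antiderivative of f.
Check: d/dz[exp(-3*z/2)*exp(-z**3/2)/4] = (-3*z**2 - 3)*exp(-3*z/2)*exp(-z**3/2)/8, which equals f(z).
F(9/2) = exp(-837/16)/4; F(1/2) = exp(-13/16)/4.
Integral = F(9/2) - F(1/2) = -exp(-13/16)/4 + exp(-837/16)/4.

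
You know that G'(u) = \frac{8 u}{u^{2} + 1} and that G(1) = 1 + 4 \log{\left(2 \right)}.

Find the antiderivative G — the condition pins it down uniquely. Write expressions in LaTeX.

G(u) = 4 \log{\left(u^{2} + 1 \right)} + 1

The substitution w = u^{2} + 1 works: G'(u) is exactly (dG/dw)*(dw/du) for that inner function.
A general antiderivative is 4 \log{\left(u^{2} + 1 \right)} + C.
The condition gives C = 1 + 4 \log{\left(2 \right)} - (4 \log{\left(2 \right)}) = 1.
So G(u) = 4 \log{\left(u^{2} + 1 \right)} + 1.
Check: d/du[4 \log{\left(u^{2} + 1 \right)} + 1] = \frac{8 u}{u^{2} + 1} = G'(u).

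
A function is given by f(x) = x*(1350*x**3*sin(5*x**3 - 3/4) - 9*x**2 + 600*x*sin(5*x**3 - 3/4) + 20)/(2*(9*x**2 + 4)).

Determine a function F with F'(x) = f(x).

Recover f(x) by differentiating a candidate F(x); any mismatch rules it out.
Check: d/dx[-x**2/4 + 2*log(3*x**2 + 4/3)/3 - 5*cos(5*x**3 - 3/4)] = (1350*x**4*sin(5*x**3 - 3/4) - 9*x**3 + 600*x**2*sin(5*x**3 - 3/4) + 20*x)/(18*x**2 + 8), which equals f(x).

An antiderivative is F(x) = -x**2/4 + 2*log(3*x**2 + 4/3)/3 - 5*cos(5*x**3 - 3/4).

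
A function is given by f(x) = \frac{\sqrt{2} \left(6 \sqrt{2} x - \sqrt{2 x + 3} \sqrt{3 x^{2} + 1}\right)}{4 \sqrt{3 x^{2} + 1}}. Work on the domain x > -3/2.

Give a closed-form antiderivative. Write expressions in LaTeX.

An antiderivative is F(x) = \frac{\sqrt{2} \left(- 2 x \sqrt{2 x + 3} - 3 \sqrt{2 x + 3} + 6 \sqrt{2} \sqrt{3 x^{2} + 1}\right)}{12}.

An antiderivative F(x) passes only if d/dx[F] lands on f(x) exactly.
Check: d/dx[\frac{\sqrt{2} \left(- 2 x \sqrt{2 x + 3} - 3 \sqrt{2 x + 3} + 6 \sqrt{2} \sqrt{3 x^{2} + 1}\right)}{12}] = \frac{12 x \sqrt{2 x + 3} - 2 \sqrt{2} x \sqrt{3 x^{2} + 1} - 3 \sqrt{2} \sqrt{3 x^{2} + 1}}{4 \sqrt{2 x + 3} \sqrt{3 x^{2} + 1}}, which equals f(x).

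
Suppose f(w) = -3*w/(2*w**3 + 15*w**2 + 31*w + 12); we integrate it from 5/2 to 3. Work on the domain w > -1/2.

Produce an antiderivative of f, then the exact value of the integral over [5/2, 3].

The denominator factors as (w + 3)*(w + 4)*(2*w + 1); partial fractions split f into directly integrable pieces: 6/(35*(2*w + 1)) + 12/(7*(w + 4)) - 9/(5*(w + 3)).
F(w) = 3*log(w + 1/2)/35 - 9*log(w + 3)/5 + 12*log(w + 4)/7 is an antiderivative of f.
Check: d/dw[3*log(w + 1/2)/35 - 9*log(w + 3)/5 + 12*log(w + 4)/7] = -3*w/(2*w**3 + 15*w**2 + 31*w + 12) = f(w).
F(3) = -9*log(6)/5 + 3*log(7/2)/35 + 12*log(7)/7; F(5/2) = -9*log(11/2)/5 + 3*log(3)/35 + 12*log(13/2)/7.
Integral = F(3) - F(5/2) = -9*log(6)/5 - 12*log(13/2)/7 - 3*log(3)/35 + 3*log(7/2)/35 + 9*log(11/2)/5 + 12*log(7)/7.

Antiderivative: F(w) = 3*log(w + 1/2)/35 - 9*log(w + 3)/5 + 12*log(w + 4)/7; value = -9*log(6)/5 - 12*log(13/2)/7 - 3*log(3)/35 + 3*log(7/2)/35 + 9*log(11/2)/5 + 12*log(7)/7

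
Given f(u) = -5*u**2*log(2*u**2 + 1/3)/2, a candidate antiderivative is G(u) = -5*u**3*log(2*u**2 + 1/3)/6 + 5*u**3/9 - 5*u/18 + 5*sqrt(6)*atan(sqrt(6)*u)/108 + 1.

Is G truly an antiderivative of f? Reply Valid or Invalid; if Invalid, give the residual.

Valid. The derivative of G reproduces f.

d/du[G] = -5*u**2*log(2*u**2 + 1/3)/2
This equals f(u) exactly, so the claim holds.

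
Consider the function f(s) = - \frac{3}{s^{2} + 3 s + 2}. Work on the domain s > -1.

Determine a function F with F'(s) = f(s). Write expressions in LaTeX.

Factor the denominator (\left(s + 1\right) \left(s + 2\right)) and decompose: f = \frac{3}{s + 2} - \frac{3}{s + 1}; each piece integrates to a log, atan, or power term.
Check: d/ds[3 \left(- \log{\left(s + 1 \right)} + \log{\left(s + 2 \right)}\right)] = - \frac{3}{s^{2} + 3 s + 2} = f(s).

An antiderivative is F(s) = 3 \left(- \log{\left(s + 1 \right)} + \log{\left(s + 2 \right)}\right).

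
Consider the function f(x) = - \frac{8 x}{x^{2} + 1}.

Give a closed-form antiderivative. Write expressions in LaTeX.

An antiderivative is F(x) = - 4 \log{\left(2 x^{2} + 2 \right)}.

The substitution u = 2 x^{2} + 2 works: f is exactly (dF/du)*(du/dx) for that inner function.
Check: d/dx[- 4 \log{\left(2 x^{2} + 2 \right)}] = - \frac{8 x}{x^{2} + 1} = f(x).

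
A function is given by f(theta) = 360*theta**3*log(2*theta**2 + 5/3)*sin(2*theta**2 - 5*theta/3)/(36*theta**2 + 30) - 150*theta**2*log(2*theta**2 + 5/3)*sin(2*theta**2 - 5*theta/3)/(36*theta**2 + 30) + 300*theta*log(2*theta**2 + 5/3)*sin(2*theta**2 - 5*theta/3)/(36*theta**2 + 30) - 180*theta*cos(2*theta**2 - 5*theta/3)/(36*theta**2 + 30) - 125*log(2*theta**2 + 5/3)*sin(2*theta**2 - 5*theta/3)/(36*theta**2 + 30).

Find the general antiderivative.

f has the shape u'v + uv' for u = -5*cos(2*theta**2 - 5*theta/3)/2 and v = log(2*theta**2 + 5/3) — it is the derivative of the product u*v.
Check: d/dtheta[-5*log(2*theta**2 + 5/3)*cos(2*theta**2 - 5*theta/3)/2] = (360*theta**3*log(2*theta**2 + 5/3)*sin(2*theta**2 - 5*theta/3) - 150*theta**2*log(2*theta**2 + 5/3)*sin(2*theta**2 - 5*theta/3) + 300*theta*log(2*theta**2 + 5/3)*sin(2*theta**2 - 5*theta/3) - 180*theta*cos(2*theta**2 - 5*theta/3) - 125*log(2*theta**2 + 5/3)*sin(2*theta**2 - 5*theta/3))/(36*theta**2 + 30), which equals f(theta).

F(theta) = -5*log(2*theta**2 + 5/3)*cos(2*theta**2 - 5*theta/3)/2 + C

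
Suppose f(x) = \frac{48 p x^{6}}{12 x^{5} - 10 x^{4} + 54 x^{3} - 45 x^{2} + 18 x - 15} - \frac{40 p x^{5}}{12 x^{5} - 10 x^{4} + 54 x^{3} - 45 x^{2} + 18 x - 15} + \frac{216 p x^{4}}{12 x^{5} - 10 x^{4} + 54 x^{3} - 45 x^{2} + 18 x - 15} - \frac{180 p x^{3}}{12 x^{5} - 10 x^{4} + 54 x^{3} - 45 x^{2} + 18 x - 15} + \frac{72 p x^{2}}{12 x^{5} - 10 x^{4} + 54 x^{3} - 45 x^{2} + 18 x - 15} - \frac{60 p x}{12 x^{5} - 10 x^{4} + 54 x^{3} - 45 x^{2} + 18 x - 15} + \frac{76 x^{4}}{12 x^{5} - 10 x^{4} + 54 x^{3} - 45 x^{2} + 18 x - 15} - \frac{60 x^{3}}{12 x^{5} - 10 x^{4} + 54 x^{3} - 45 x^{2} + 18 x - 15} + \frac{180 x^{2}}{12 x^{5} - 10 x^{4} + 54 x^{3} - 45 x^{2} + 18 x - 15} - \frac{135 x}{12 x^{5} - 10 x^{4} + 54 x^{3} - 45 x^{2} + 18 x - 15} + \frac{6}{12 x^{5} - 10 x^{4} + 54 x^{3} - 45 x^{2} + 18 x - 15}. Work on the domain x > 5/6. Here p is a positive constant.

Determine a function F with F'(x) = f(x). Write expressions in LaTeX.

An antiderivative is F(x) = \frac{12 p x^{2} + 2 \log{\left(3 x - \frac{5}{2} \right)} + 9 \log{\left(\frac{x^{4}}{3} + \frac{3 x^{2}}{2} + \frac{1}{2} \right)}}{6}.

Integrate term by term and add the pieces.
Check: d/dx[\frac{12 p x^{2} + 2 \log{\left(3 x - \frac{5}{2} \right)} + 9 \log{\left(\frac{x^{4}}{3} + \frac{3 x^{2}}{2} + \frac{1}{2} \right)}}{6}] = \frac{48 p x^{6} - 40 p x^{5} + 216 p x^{4} - 180 p x^{3} + 72 p x^{2} - 60 p x + 76 x^{4} - 60 x^{3} + 180 x^{2} - 135 x + 6}{12 x^{5} - 10 x^{4} + 54 x^{3} - 45 x^{2} + 18 x - 15}, which equals f(x).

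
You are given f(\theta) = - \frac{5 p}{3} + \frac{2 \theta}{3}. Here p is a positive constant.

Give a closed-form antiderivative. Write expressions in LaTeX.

For F(\theta) to be correct the identity F'(\theta) - f(\theta) = 0 must hold.
Check: d/d\theta[\frac{- 5 p \theta + \theta^{2} + 3}{3}] = - \frac{5 p}{3} + \frac{2 \theta}{3} = f(\theta).

An antiderivative is F(\theta) = \frac{- 5 p \theta + \theta^{2} + 3}{3}.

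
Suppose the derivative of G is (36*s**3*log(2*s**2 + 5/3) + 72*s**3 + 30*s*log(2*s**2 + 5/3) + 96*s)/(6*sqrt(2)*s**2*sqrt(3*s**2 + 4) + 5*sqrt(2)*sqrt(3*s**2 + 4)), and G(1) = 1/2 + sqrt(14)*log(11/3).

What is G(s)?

Recognize the product-rule pattern: G'(s) = u'v + uv' with u = 2*sqrt(3*s**2/2 + 2), v = log(2*s**2 + 5/3), so integration by parts undoes it.
A general antiderivative is 2*sqrt(3*s**2/2 + 2)*log(2*s**2 + 5/3) + C.
The condition gives C = 1/2 + sqrt(14)*log(11/3) - (sqrt(14)*log(11/3)) = 1/2.
So G(s) = sqrt(2)*(4*sqrt(3*s**2 + 4)*log(2*s**2 + 5/3) + sqrt(2))/4.
Check: d/ds[sqrt(2)*(4*sqrt(3*s**2 + 4)*log(2*s**2 + 5/3) + sqrt(2))/4] = (18*sqrt(2)*s**3*log(2*s**2 + 5/3) + 36*sqrt(2)*s**3 + 15*sqrt(2)*s*log(2*s**2 + 5/3) + 48*sqrt(2)*s)/(6*s**2*sqrt(3*s**2 + 4) + 5*sqrt(3*s**2 + 4)), which equals G'(s).

G(s) = sqrt(2)*(4*sqrt(3*s**2 + 4)*log(2*s**2 + 5/3) + sqrt(2))/4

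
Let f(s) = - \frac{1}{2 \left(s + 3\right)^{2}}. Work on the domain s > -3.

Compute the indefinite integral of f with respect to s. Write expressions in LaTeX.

F(s) = \frac{1}{2 \left(s + 3\right)} + C

A candidate is checked by its d/ds: the result must match f(s).
Check: d/ds[\frac{1}{2 \left(s + 3\right)}] = - \frac{1}{2 s^{2} + 12 s + 18}, which equals f(s).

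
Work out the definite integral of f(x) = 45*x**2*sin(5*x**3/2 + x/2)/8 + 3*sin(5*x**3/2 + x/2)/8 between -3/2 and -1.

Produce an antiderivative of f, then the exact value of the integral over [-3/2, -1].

The substitution u = 5*x**3/2 + x/2 works: f is exactly (dF/du)*(du/dx) for that inner function.
F(x) = -3*cos(5*x**3/2 + x/2)/4 is an antiderivative of f.
Check: d/dx[-3*cos(5*x**3/2 + x/2)/4] = 45*x**2*sin(5*x**3/2 + x/2)/8 + 3*sin(5*x**3/2 + x/2)/8 = f(x).
F(-1) = -3*cos(3)/4; F(-3/2) = -3*cos(147/16)/4.
Integral = F(-1) - F(-3/2) = 3*cos(147/16)/4 - 3*cos(3)/4.

Antiderivative: F(x) = -3*cos(5*x**3/2 + x/2)/4; value = 3*cos(147/16)/4 - 3*cos(3)/4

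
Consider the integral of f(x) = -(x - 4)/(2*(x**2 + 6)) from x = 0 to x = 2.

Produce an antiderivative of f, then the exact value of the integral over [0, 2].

Antiderivative: F(x) = -log(x**2 + 6)/4 + sqrt(6)*atan(sqrt(6)*x/6)/3; value = -log(10)/4 + log(6)/4 + sqrt(6)*atan(sqrt(6)/3)/3

Whatever form F(x) takes, F'(x) = f(x) is non-negotiable.
F(x) = -log(x**2 + 6)/4 + sqrt(6)*atan(sqrt(6)*x/6)/3 is an antiderivative of f.
Check: d/dx[-log(x**2 + 6)/4 + sqrt(6)*atan(sqrt(6)*x/6)/3] = (4 - x)/(2*x**2 + 12), which equals f(x).
F(2) = -log(10)/4 + sqrt(6)*atan(sqrt(6)/3)/3; F(0) = -log(6)/4.
Integral = F(2) - F(0) = -log(10)/4 + log(6)/4 + sqrt(6)*atan(sqrt(6)/3)/3.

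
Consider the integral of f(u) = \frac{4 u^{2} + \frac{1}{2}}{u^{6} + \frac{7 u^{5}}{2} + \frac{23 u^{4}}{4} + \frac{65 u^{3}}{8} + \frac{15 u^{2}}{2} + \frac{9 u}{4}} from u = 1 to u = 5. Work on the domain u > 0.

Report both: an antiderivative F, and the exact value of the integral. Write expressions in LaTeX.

Antiderivative: F(u) = \frac{578 \left(2 u + 3\right) \log{\left(u \right)} - 3468 \left(2 u + 3\right) \log{\left(u + \frac{1}{2} \right)} + 4300 \left(2 u + 3\right) \log{\left(u + \frac{3}{2} \right)} - 705 \left(2 u + 3\right) \log{\left(u^{2} + 2 \right)} + 420 \sqrt{2} \left(2 u + 3\right) \operatorname{atan}{\left(\frac{\sqrt{2} u}{2} \right)} - 7752}{2601 \left(2 u + 3\right)}; value = - \frac{4 \log{\left(\frac{11}{2} \right)}}{3} - \frac{4300 \log{\left(\frac{5}{2} \right)}}{2601} - \frac{235 \log{\left(27 \right)}}{867} - \frac{140 \sqrt{2} \operatorname{atan}{\left(\frac{\sqrt{2}}{2} \right)}}{867} + \frac{140 \sqrt{2} \operatorname{atan}{\left(\frac{5 \sqrt{2}}{2} \right)}}{867} + \frac{235 \log{\left(3 \right)}}{867} + \frac{2 \log{\left(5 \right)}}{9} + \frac{1216}{3315} + \frac{4 \log{\left(\frac{3}{2} \right)}}{3} + \frac{4300 \log{\left(\frac{13}{2} \right)}}{2601}

The denominator factors as u \left(2 u + 1\right) \left(2 u + 3\right)^{2} \left(u^{2} + 2\right); partial fractions split f into directly integrable pieces: - \frac{10 \left(47 u - 28\right)}{867 \left(u^{2} + 2\right)} + \frac{8600}{2601 \left(2 u + 3\right)} + \frac{304}{51 \left(2 u + 3\right)^{2}} - \frac{8}{3 \left(2 u + 1\right)} + \frac{2}{9 u}.
F(u) = \frac{578 \left(2 u + 3\right) \log{\left(u \right)} - 3468 \left(2 u + 3\right) \log{\left(u + \frac{1}{2} \right)} + 4300 \left(2 u + 3\right) \log{\left(u + \frac{3}{2} \right)} - 705 \left(2 u + 3\right) \log{\left(u^{2} + 2 \right)} + 420 \sqrt{2} \left(2 u + 3\right) \operatorname{atan}{\left(\frac{\sqrt{2} u}{2} \right)} - 7752}{2601 \left(2 u + 3\right)} is an antiderivative of f.
Check: d/du[\frac{578 \left(2 u + 3\right) \log{\left(u \right)} - 3468 \left(2 u + 3\right) \log{\left(u + \frac{1}{2} \right)} + 4300 \left(2 u + 3\right) \log{\left(u + \frac{3}{2} \right)} - 705 \left(2 u + 3\right) \log{\left(u^{2} + 2 \right)} + 420 \sqrt{2} \left(2 u + 3\right) \operatorname{atan}{\left(\frac{\sqrt{2} u}{2} \right)} - 7752}{2601 \left(2 u + 3\right)}] = \frac{32 u^{2} + 4}{8 u^{6} + 28 u^{5} + 46 u^{4} + 65 u^{3} + 60 u^{2} + 18 u}, which equals f(u).
F(5) = - \frac{4 \log{\left(\frac{11}{2} \right)}}{3} - \frac{235 \log{\left(27 \right)}}{867} - \frac{152}{663} + \frac{140 \sqrt{2} \operatorname{atan}{\left(\frac{5 \sqrt{2}}{2} \right)}}{867} + \frac{2 \log{\left(5 \right)}}{9} + \frac{4300 \log{\left(\frac{13}{2} \right)}}{2601}; F(1) = - \frac{152}{255} - \frac{4 \log{\left(\frac{3}{2} \right)}}{3} - \frac{235 \log{\left(3 \right)}}{867} + \frac{140 \sqrt{2} \operatorname{atan}{\left(\frac{\sqrt{2}}{2} \right)}}{867} + \frac{4300 \log{\left(\frac{5}{2} \right)}}{2601}.
Integral = F(5) - F(1) = - \frac{4 \log{\left(\frac{11}{2} \right)}}{3} - \frac{4300 \log{\left(\frac{5}{2} \right)}}{2601} - \frac{235 \log{\left(27 \right)}}{867} - \frac{140 \sqrt{2} \operatorname{atan}{\left(\frac{\sqrt{2}}{2} \right)}}{867} + \frac{140 \sqrt{2} \operatorname{atan}{\left(\frac{5 \sqrt{2}}{2} \right)}}{867} + \frac{235 \log{\left(3 \right)}}{867} + \frac{2 \log{\left(5 \right)}}{9} + \frac{1216}{3315} + \frac{4 \log{\left(\frac{3}{2} \right)}}{3} + \frac{4300 \log{\left(\frac{13}{2} \right)}}{2601}.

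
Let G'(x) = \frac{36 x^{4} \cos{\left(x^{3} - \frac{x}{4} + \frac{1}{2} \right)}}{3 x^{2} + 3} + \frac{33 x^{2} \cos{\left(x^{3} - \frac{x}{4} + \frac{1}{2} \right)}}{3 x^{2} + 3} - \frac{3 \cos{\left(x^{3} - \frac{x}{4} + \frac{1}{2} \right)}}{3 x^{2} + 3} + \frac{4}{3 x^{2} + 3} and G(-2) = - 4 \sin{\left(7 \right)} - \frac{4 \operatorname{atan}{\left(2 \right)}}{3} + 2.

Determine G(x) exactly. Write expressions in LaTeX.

G(x) = \frac{2 \left(6 \sin{\left(x^{3} - \frac{x}{4} + \frac{1}{2} \right)} + 2 \operatorname{atan}{\left(x \right)} + 3\right)}{3}

The integrand splits into summands that can be handled one at a time.
A general antiderivative is 4 \sin{\left(x^{3} - \frac{x}{4} + \frac{1}{2} \right)} + \frac{4 \operatorname{atan}{\left(x \right)}}{3} + C.
The condition gives C = - 4 \sin{\left(7 \right)} - \frac{4 \operatorname{atan}{\left(2 \right)}}{3} + 2 - (- 4 \sin{\left(7 \right)} - \frac{4 \operatorname{atan}{\left(2 \right)}}{3}) = 2.
So G(x) = \frac{2 \left(6 \sin{\left(x^{3} - \frac{x}{4} + \frac{1}{2} \right)} + 2 \operatorname{atan}{\left(x \right)} + 3\right)}{3}.
Check: d/dx[\frac{2 \left(6 \sin{\left(x^{3} - \frac{x}{4} + \frac{1}{2} \right)} + 2 \operatorname{atan}{\left(x \right)} + 3\right)}{3}] = \frac{36 x^{4} \cos{\left(x^{3} - \frac{x}{4} + \frac{1}{2} \right)} + 33 x^{2} \cos{\left(x^{3} - \frac{x}{4} + \frac{1}{2} \right)} - 3 \cos{\left(x^{3} - \frac{x}{4} + \frac{1}{2} \right)} + 4}{3 x^{2} + 3}, which equals G'(x).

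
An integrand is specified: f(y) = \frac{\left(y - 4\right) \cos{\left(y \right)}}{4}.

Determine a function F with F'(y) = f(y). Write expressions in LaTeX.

An antiderivative is F(y) = \frac{y \sin{\left(y \right)}}{4} - \sin{\left(y \right)} + \frac{\cos{\left(y \right)}}{4}.

A first test for any F(y): its y-derivative must equal f(y) identically.
Check: d/dy[\frac{y \sin{\left(y \right)}}{4} - \sin{\left(y \right)} + \frac{\cos{\left(y \right)}}{4}] = \frac{y \cos{\left(y \right)}}{4} - \cos{\left(y \right)}, which equals f(y).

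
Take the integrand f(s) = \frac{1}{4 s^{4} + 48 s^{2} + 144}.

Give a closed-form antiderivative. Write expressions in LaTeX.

An antiderivative is F(s) = \frac{\sqrt{6} s^{2} \operatorname{atan}{\left(\frac{\sqrt{6} s}{6} \right)} + 6 s + 6 \sqrt{6} \operatorname{atan}{\left(\frac{\sqrt{6} s}{6} \right)}}{288 \left(s^{2} + 6\right)}.

Whatever form F(s) takes, F'(s) = f(s) is non-negotiable.
Check: d/ds[\frac{\sqrt{6} s^{2} \operatorname{atan}{\left(\frac{\sqrt{6} s}{6} \right)} + 6 s + 6 \sqrt{6} \operatorname{atan}{\left(\frac{\sqrt{6} s}{6} \right)}}{288 \left(s^{2} + 6\right)}] = \frac{1}{4 s^{4} + 48 s^{2} + 144} = f(s).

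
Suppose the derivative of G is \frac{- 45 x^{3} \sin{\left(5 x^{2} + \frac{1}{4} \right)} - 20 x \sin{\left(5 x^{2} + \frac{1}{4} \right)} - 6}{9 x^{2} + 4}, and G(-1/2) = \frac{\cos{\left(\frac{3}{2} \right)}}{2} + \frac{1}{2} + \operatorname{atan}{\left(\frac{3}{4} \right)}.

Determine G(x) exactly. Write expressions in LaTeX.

Whatever form G(x) takes, its d/dx must return the stated G'(x).
A general antiderivative is \frac{\cos{\left(5 x^{2} + \frac{1}{4} \right)}}{2} - \operatorname{atan}{\left(\frac{3 x}{2} \right)} + C.
The condition gives C = \frac{\cos{\left(\frac{3}{2} \right)}}{2} + \frac{1}{2} + \operatorname{atan}{\left(\frac{3}{4} \right)} - (\frac{\cos{\left(\frac{3}{2} \right)}}{2} + \operatorname{atan}{\left(\frac{3}{4} \right)}) = \frac{1}{2}.
So G(x) = - \frac{- \cos{\left(5 x^{2} + \frac{1}{4} \right)} + 2 \operatorname{atan}{\left(\frac{3 x}{2} \right)} - 1}{2}.
Check: d/dx[- \frac{- \cos{\left(5 x^{2} + \frac{1}{4} \right)} + 2 \operatorname{atan}{\left(\frac{3 x}{2} \right)} - 1}{2}] = \frac{- 45 x^{3} \sin{\left(5 x^{2} + \frac{1}{4} \right)} - 20 x \sin{\left(5 x^{2} + \frac{1}{4} \right)} - 6}{9 x^{2} + 4} = G'(x).

G(x) = - \frac{- \cos{\left(5 x^{2} + \frac{1}{4} \right)} + 2 \operatorname{atan}{\left(\frac{3 x}{2} \right)} - 1}{2}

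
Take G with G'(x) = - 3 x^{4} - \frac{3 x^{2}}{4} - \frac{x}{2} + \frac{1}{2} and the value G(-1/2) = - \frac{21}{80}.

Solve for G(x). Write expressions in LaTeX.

G(x) = - \frac{3 x^{5}}{5} - \frac{x^{3}}{4} - \frac{x^{2}}{4} + \frac{x}{2}

Integrate term by term and add the pieces.
A general antiderivative is - \frac{3 x^{5}}{5} - \frac{x^{3}}{4} - \frac{x^{2}}{4} + \frac{x}{2} + C.
The condition gives C = - \frac{21}{80} - (- \frac{21}{80}) = 0.
So G(x) = - \frac{3 x^{5}}{5} - \frac{x^{3}}{4} - \frac{x^{2}}{4} + \frac{x}{2}.
Check: d/dx[- \frac{3 x^{5}}{5} - \frac{x^{3}}{4} - \frac{x^{2}}{4} + \frac{x}{2}] = - 3 x^{4} - \frac{3 x^{2}}{4} - \frac{x}{2} + \frac{1}{2} = G'(x).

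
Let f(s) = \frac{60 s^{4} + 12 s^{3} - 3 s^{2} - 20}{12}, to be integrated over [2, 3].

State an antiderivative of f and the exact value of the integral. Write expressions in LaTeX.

A first test for any F(s): its s-derivative must equal f(s) identically.
F(s) = \frac{s \left(12 s^{4} + 3 s^{3} - s^{2} - 20\right)}{12} is an antiderivative of f.
Check: d/ds[\frac{s \left(12 s^{4} + 3 s^{3} - s^{2} - 20\right)}{12}] = 5 s^{4} + s^{3} - \frac{s^{2}}{4} - \frac{5}{3}, which equals f(s).
F(3) = 256; F(2) = 32.
Integral = F(3) - F(2) = 224.

Antiderivative: F(s) = \frac{s \left(12 s^{4} + 3 s^{3} - s^{2} - 20\right)}{12}; value = 224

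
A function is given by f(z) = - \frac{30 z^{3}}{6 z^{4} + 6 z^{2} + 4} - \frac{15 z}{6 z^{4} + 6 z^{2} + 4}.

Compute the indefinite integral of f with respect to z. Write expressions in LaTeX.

F(z) = - \frac{5 \log{\left(z^{4} + z^{2} + \frac{2}{3} \right)}}{4} + C

The substitution u = 2 z^{4} + 2 z^{2} + \frac{4}{3} works: f is exactly (dF/du)*(du/dz) for that inner function.
Check: d/dz[- \frac{5 \log{\left(z^{4} + z^{2} + \frac{2}{3} \right)}}{4}] = \frac{- 30 z^{3} - 15 z}{6 z^{4} + 6 z^{2} + 4}, which equals f(z).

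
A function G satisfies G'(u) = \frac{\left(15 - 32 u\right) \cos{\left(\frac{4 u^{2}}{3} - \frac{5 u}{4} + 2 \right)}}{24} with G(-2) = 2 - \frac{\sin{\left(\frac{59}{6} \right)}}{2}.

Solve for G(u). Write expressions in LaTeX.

G'(u) matches the chain-rule pattern g'(h)*h' with inner function h(u) = \frac{4 u^{2}}{3} - \frac{5 u}{4} + 2; substituting w = h(u) collapses the integral.
A general antiderivative is - \frac{\sin{\left(\frac{4 u^{2}}{3} - \frac{5 u}{4} + 2 \right)}}{2} + C.
The condition gives C = 2 - \frac{\sin{\left(\frac{59}{6} \right)}}{2} - (- \frac{\sin{\left(\frac{59}{6} \right)}}{2}) = 2.
So G(u) = 2 - \frac{\sin{\left(\frac{4 u^{2}}{3} - \frac{5 u}{4} + 2 \right)}}{2}.
Check: d/du[2 - \frac{\sin{\left(\frac{4 u^{2}}{3} - \frac{5 u}{4} + 2 \right)}}{2}] = - \frac{4 u \cos{\left(\frac{4 u^{2}}{3} - \frac{5 u}{4} + 2 \right)}}{3} + \frac{5 \cos{\left(\frac{4 u^{2}}{3} - \frac{5 u}{4} + 2 \right)}}{8}, which equals G'(u).

G(u) = 2 - \frac{\sin{\left(\frac{4 u^{2}}{3} - \frac{5 u}{4} + 2 \right)}}{2}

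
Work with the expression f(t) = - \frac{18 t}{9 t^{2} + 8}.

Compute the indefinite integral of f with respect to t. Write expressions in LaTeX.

f matches the chain-rule pattern g'(h)*h' with inner function h(t) = \frac{3 t^{2}}{2} + \frac{4}{3}; substituting u = h(t) collapses the integral.
Check: d/dt[- \log{\left(\frac{3 t^{2}}{2} + \frac{4}{3} \right)}] = - \frac{18 t}{9 t^{2} + 8} = f(t).

F(t) = - \log{\left(\frac{3 t^{2}}{2} + \frac{4}{3} \right)} + C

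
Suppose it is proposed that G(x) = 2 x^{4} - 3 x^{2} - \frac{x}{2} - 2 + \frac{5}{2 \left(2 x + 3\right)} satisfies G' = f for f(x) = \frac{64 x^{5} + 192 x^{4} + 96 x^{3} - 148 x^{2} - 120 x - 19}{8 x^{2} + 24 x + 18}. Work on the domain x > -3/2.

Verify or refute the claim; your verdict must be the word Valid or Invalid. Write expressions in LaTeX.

d/dx[G] = \frac{64 x^{5} + 192 x^{4} + 96 x^{3} - 148 x^{2} - 120 x - 19}{8 x^{2} + 24 x + 18}
This equals f(x) exactly, so the claim holds.

Valid - differentiating G returns exactly f.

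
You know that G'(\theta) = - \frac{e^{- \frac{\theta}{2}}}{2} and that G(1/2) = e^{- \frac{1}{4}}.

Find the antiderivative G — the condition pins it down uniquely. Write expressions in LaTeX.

Whatever form G(\theta) takes, its d/d\theta must return the stated G'(\theta).
A general antiderivative is e^{- \frac{\theta}{2}} + C.
The condition gives C = e^{- \frac{1}{4}} - (e^{- \frac{1}{4}}) = 0.
So G(\theta) = e^{- \frac{\theta}{2}}.
Check: d/d\theta[e^{- \frac{\theta}{2}}] = - \frac{e^{- \frac{\theta}{2}}}{2} = G'(\theta).

G(\theta) = e^{- \frac{\theta}{2}}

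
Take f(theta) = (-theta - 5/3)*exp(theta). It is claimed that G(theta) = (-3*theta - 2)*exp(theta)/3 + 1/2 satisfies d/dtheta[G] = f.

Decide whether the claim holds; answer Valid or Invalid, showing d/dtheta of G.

d/dtheta[G] = -theta*exp(theta) - 5*exp(theta)/3
This equals f(theta) exactly, so the claim holds.

Valid - differentiating G returns exactly f.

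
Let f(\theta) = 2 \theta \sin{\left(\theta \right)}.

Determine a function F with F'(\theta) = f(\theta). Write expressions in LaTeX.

Differentiate the proposed F(\theta) back; it has to land on f(\theta) exactly.
Check: d/d\theta[- 2 \theta \cos{\left(\theta \right)} + 2 \sin{\left(\theta \right)}] = 2 \theta \sin{\left(\theta \right)} = f(\theta).

An antiderivative is F(\theta) = - 2 \theta \cos{\left(\theta \right)} + 2 \sin{\left(\theta \right)}.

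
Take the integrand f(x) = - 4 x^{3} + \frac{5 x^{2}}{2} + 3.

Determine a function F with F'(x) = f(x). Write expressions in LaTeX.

An antiderivative is F(x) = - x^{4} + \frac{5 x^{3}}{6} + 3 x.

Integrate term by term and add the pieces.
Check: d/dx[- x^{4} + \frac{5 x^{3}}{6} + 3 x] = - 4 x^{3} + \frac{5 x^{2}}{2} + 3 = f(x).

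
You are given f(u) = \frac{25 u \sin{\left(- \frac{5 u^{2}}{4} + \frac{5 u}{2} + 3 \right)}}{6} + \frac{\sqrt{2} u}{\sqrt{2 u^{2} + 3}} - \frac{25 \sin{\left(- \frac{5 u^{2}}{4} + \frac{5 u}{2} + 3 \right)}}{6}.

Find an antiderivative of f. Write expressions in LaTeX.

An antiderivative is F(u) = \sqrt{u^{2} + \frac{3}{2}} + \frac{5 \cos{\left(- \frac{5 u^{2}}{4} + \frac{5 u}{2} + 3 \right)}}{3}.

Integrate term by term and add the pieces.
Check: d/du[\sqrt{u^{2} + \frac{3}{2}} + \frac{5 \cos{\left(- \frac{5 u^{2}}{4} + \frac{5 u}{2} + 3 \right)}}{3}] = \frac{25 u \sqrt{2 u^{2} + 3} \sin{\left(- \frac{5 u^{2}}{4} + \frac{5 u}{2} + 3 \right)} + 6 \sqrt{2} u - 25 \sqrt{2 u^{2} + 3} \sin{\left(- \frac{5 u^{2}}{4} + \frac{5 u}{2} + 3 \right)}}{6 \sqrt{2 u^{2} + 3}}, which equals f(u).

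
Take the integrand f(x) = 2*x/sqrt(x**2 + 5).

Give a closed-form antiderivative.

An antiderivative is F(x) = 2*sqrt(x**2 + 5).

f matches the chain-rule pattern g'(h)*h' with inner function h(x) = x**2 + 5; substituting u = h(x) collapses the integral.
Check: d/dx[2*sqrt(x**2 + 5)] = 2*x/sqrt(x**2 + 5) = f(x).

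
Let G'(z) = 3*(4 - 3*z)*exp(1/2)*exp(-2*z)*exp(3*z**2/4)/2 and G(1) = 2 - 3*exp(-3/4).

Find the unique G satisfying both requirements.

The substitution u = 3*z**2/4 - 2*z + 1/2 works: G'(z) is exactly (dG/du)*(du/dz) for that inner function.
A general antiderivative is -3*exp(3*z**2/4 - 2*z + 1/2) + C.
The condition gives C = 2 - 3*exp(-3/4) - (-3*exp(-3/4)) = 2.
So G(z) = 2 - 3*exp(1/2)*exp(-2*z)*exp(3*z**2/4).
Check: d/dz[2 - 3*exp(1/2)*exp(-2*z)*exp(3*z**2/4)] = (-9*z*exp(1/2)*exp(3*z**2/4) + 12*exp(1/2)*exp(3*z**2/4))*exp(-2*z)/2, which equals G'(z).

G(z) = 2 - 3*exp(1/2)*exp(-2*z)*exp(3*z**2/4)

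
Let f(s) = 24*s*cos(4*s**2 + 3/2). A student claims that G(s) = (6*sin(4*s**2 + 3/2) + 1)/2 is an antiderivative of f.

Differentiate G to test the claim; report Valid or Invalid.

d/ds[G] = 24*s*cos(4*s**2 + 3/2)
This equals f(s) exactly, so the claim holds.

Valid: G'(s) = f(s).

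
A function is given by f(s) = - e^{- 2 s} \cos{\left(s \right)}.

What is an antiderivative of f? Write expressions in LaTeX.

An antiderivative is F(s) = \frac{\left(- \sin{\left(s \right)} + 2 \cos{\left(s \right)}\right) e^{- 2 s}}{5}.

Whatever form F(s) takes, F'(s) = f(s) is non-negotiable.
Check: d/ds[\frac{\left(- \sin{\left(s \right)} + 2 \cos{\left(s \right)}\right) e^{- 2 s}}{5}] = - e^{- 2 s} \cos{\left(s \right)} = f(s).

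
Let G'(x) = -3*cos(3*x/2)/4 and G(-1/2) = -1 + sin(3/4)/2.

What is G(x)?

G(x) = -(sin(3*x/2) + 2)/2

A first test for any G(x): its x-derivative must equal the given G'(x).
A general antiderivative is -sin(3*x/2)/2 + C.
The condition gives C = -1 + sin(3/4)/2 - (sin(3/4)/2) = -1.
So G(x) = -(sin(3*x/2) + 2)/2.
Check: d/dx[-(sin(3*x/2) + 2)/2] = -3*cos(3*x/2)/4 = G'(x).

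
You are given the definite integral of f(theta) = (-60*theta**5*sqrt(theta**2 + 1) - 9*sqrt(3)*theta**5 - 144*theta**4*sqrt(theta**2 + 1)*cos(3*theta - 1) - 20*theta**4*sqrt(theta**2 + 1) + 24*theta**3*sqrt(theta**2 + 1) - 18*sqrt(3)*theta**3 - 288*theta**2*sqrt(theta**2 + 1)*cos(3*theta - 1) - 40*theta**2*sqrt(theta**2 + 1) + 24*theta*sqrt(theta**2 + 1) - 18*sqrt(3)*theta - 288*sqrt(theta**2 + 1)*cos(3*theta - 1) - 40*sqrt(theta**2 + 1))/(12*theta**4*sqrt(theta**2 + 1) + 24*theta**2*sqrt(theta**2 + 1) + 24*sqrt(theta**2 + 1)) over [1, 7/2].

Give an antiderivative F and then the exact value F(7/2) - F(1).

For F(theta) to be correct the identity F'(theta) - f(theta) = 0 must hold.
F(theta) = (-30*theta**2 - 20*theta - 9*sqrt(3)*sqrt(theta**2 + 1) + 36*log(theta**4 + 2*theta**2 + 2) - 48*sin(3*theta - 1) + 16)/12 is an antiderivative of f.
Check: d/dtheta[(-30*theta**2 - 20*theta - 9*sqrt(3)*sqrt(theta**2 + 1) + 36*log(theta**4 + 2*theta**2 + 2) - 48*sin(3*theta - 1) + 16)/12] = (-60*theta**5*sqrt(theta**2 + 1) - 9*sqrt(3)*theta**5 - 144*theta**4*sqrt(theta**2 + 1)*cos(3*theta - 1) - 20*theta**4*sqrt(theta**2 + 1) + 24*theta**3*sqrt(theta**2 + 1) - 18*sqrt(3)*theta**3 - 288*theta**2*sqrt(theta**2 + 1)*cos(3*theta - 1) - 40*theta**2*sqrt(theta**2 + 1) + 24*theta*sqrt(theta**2 + 1) - 18*sqrt(3)*theta - 288*sqrt(theta**2 + 1)*cos(3*theta - 1) - 40*sqrt(theta**2 + 1))/(12*theta**4*sqrt(theta**2 + 1) + 24*theta**2*sqrt(theta**2 + 1) + 24*sqrt(theta**2 + 1)) = f(theta).
F(7/2) = -281/8 - 3*sqrt(159)/8 - 4*sin(19/2) + 3*log(2825/16); F(1) = -4*sin(2) - 17/6 - 3*sqrt(6)/4 + 3*log(5).
Integral = F(7/2) - F(1) = -775/24 - 3*log(5) - 3*sqrt(159)/8 - 4*sin(19/2) + 3*sqrt(6)/4 + 4*sin(2) + 3*log(2825/16).

Antiderivative: F(theta) = (-30*theta**2 - 20*theta - 9*sqrt(3)*sqrt(theta**2 + 1) + 36*log(theta**4 + 2*theta**2 + 2) - 48*sin(3*theta - 1) + 16)/12; value = -775/24 - 3*log(5) - 3*sqrt(159)/8 - 4*sin(19/2) + 3*sqrt(6)/4 + 4*sin(2) + 3*log(2825/16)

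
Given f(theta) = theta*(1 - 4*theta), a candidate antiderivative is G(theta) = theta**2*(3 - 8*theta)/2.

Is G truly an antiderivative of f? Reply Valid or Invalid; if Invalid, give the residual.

Invalid: d/dtheta[G] - f = -8*theta**2 + 2*theta, which is not 0.

d/dtheta[G] = -12*theta**2 + 3*theta
d/dtheta[G] - f(theta) = -8*theta**2 + 2*theta != 0.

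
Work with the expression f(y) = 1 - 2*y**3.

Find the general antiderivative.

Any candidate F(y) must reproduce f(y) exactly when differentiated.
Check: d/dy[-y**4/2 + y] = 1 - 2*y**3 = f(y).

F(y) = -y**4/2 + y + C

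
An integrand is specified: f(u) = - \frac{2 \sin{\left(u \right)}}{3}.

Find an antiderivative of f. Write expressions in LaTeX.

An antiderivative is F(u) = \frac{2 \cos{\left(u \right)}}{3}.

Since d/du undoes antidifferentiation here, F'(u) = f(u) is required of F(u).
Check: d/du[\frac{2 \cos{\left(u \right)}}{3}] = - \frac{2 \sin{\left(u \right)}}{3} = f(u).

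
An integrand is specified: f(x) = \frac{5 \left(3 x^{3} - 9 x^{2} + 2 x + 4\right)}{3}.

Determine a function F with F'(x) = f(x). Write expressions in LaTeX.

An antiderivative is F(x) = \frac{5 x^{4}}{4} - 5 x^{3} + \frac{5 x^{2}}{3} + \frac{20 x}{3}.

The substitution u = \frac{x^{2}}{2} - x - \frac{2}{3} works: f is exactly (dF/du)*(du/dx) for that inner function.
Check: d/dx[\frac{5 x^{4}}{4} - 5 x^{3} + \frac{5 x^{2}}{3} + \frac{20 x}{3}] = 5 x^{3} - 15 x^{2} + \frac{10 x}{3} + \frac{20}{3}, which equals f(x).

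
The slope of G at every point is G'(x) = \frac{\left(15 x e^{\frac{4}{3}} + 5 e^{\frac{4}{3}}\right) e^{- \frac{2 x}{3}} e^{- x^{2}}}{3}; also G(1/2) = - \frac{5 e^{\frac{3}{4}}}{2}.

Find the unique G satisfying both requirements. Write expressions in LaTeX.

G(x) = - \frac{5 e^{\frac{4}{3}} e^{- \frac{2 x}{3}} e^{- x^{2}}}{2}

G'(x) matches the chain-rule pattern g'(h)*h' with inner function h(x) = - x^{2} - \frac{2 x}{3} + \frac{4}{3}; substituting u = h(x) collapses the integral.
A general antiderivative is - \frac{5 e^{- x^{2} - \frac{2 x}{3} + \frac{4}{3}}}{2} + C.
The condition gives C = - \frac{5 e^{\frac{3}{4}}}{2} - (- \frac{5 e^{\frac{3}{4}}}{2}) = 0.
So G(x) = - \frac{5 e^{\frac{4}{3}} e^{- \frac{2 x}{3}} e^{- x^{2}}}{2}.
Check: d/dx[- \frac{5 e^{\frac{4}{3}} e^{- \frac{2 x}{3}} e^{- x^{2}}}{2}] = \frac{\left(15 x e^{\frac{4}{3}} + 5 e^{\frac{4}{3}}\right) e^{- \frac{2 x}{3}} e^{- x^{2}}}{3} = G'(x).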